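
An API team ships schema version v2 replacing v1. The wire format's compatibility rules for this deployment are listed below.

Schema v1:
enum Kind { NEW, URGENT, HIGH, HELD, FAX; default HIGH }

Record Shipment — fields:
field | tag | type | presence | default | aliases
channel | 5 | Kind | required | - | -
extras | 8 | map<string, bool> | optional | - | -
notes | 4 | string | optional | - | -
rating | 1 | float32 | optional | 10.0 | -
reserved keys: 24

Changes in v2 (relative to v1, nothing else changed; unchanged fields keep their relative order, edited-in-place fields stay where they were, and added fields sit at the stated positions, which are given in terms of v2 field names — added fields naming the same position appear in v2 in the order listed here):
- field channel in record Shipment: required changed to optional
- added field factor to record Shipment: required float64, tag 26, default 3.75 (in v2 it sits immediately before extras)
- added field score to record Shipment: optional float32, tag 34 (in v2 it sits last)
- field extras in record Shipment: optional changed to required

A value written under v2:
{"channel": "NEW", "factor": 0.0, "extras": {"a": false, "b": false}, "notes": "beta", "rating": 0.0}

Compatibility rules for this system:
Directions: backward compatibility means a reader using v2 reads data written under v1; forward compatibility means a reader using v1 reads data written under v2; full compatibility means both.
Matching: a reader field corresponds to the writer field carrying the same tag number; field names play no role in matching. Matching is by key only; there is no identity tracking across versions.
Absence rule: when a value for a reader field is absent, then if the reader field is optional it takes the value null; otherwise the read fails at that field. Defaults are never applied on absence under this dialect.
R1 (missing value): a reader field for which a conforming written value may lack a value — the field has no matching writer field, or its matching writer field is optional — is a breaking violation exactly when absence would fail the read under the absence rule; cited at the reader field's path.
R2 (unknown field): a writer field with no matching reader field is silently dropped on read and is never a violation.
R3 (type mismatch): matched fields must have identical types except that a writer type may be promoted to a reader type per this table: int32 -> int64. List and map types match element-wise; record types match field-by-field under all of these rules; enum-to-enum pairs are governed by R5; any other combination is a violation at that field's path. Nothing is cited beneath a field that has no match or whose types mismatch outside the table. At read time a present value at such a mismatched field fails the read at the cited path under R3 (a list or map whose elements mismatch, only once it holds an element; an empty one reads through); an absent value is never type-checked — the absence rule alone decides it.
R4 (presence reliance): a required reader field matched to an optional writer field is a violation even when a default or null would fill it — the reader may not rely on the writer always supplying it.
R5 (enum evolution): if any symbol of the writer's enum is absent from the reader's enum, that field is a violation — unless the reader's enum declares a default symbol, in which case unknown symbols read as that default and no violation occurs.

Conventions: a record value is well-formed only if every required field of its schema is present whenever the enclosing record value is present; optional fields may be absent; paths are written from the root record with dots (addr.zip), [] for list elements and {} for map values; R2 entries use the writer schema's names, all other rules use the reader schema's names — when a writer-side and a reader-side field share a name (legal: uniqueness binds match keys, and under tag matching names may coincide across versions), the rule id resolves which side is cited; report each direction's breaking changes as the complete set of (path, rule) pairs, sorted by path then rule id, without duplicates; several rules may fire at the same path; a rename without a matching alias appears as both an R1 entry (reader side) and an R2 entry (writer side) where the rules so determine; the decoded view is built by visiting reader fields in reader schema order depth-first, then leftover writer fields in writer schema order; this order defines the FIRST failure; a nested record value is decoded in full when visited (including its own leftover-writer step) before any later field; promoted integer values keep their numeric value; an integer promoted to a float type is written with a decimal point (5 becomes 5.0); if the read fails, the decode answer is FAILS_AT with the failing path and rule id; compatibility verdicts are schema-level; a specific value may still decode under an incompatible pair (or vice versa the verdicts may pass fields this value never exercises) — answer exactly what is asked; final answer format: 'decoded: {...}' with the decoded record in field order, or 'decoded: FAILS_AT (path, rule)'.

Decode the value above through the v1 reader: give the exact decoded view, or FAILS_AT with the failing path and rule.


arrows below run writer -> reader for Shipment
decode walk for Shipment under reader schema v1:
  channel := "NEW"
  extras := {"a": false, "b": false}
  notes := "beta"
  rating := 0.0
  writer factor: unmatched, discarded
  => decoded: {"channel": "NEW", "extras": {"a": false, "b": false}, "notes": "beta", "rating": 0.0}
checking off the Shipment differences that do not matter here:
  field channel in record Shipment: required changed to optional -> schema-level compatibility only; this Shipment value's decode is unchanged
  added field score to record Shipment: optional float32, tag 34 (in v2 it sits last) -> no rule fires on it and the decoded Shipment view is identical with or without it
  added field factor to record Shipment: required float64, tag 26, default 3.75 (in v2 it sits immediately before extras) -> schema-level compatibility only; this Shipment value's decode is unchanged
  field extras in record Shipment: optional changed to required -> schema-level compatibility only; this Shipment value's decode is unchanged

decoded: {"channel": "NEW", "extras": {"a": false, "b": false}, "notes": "beta", "rating": 0.0}


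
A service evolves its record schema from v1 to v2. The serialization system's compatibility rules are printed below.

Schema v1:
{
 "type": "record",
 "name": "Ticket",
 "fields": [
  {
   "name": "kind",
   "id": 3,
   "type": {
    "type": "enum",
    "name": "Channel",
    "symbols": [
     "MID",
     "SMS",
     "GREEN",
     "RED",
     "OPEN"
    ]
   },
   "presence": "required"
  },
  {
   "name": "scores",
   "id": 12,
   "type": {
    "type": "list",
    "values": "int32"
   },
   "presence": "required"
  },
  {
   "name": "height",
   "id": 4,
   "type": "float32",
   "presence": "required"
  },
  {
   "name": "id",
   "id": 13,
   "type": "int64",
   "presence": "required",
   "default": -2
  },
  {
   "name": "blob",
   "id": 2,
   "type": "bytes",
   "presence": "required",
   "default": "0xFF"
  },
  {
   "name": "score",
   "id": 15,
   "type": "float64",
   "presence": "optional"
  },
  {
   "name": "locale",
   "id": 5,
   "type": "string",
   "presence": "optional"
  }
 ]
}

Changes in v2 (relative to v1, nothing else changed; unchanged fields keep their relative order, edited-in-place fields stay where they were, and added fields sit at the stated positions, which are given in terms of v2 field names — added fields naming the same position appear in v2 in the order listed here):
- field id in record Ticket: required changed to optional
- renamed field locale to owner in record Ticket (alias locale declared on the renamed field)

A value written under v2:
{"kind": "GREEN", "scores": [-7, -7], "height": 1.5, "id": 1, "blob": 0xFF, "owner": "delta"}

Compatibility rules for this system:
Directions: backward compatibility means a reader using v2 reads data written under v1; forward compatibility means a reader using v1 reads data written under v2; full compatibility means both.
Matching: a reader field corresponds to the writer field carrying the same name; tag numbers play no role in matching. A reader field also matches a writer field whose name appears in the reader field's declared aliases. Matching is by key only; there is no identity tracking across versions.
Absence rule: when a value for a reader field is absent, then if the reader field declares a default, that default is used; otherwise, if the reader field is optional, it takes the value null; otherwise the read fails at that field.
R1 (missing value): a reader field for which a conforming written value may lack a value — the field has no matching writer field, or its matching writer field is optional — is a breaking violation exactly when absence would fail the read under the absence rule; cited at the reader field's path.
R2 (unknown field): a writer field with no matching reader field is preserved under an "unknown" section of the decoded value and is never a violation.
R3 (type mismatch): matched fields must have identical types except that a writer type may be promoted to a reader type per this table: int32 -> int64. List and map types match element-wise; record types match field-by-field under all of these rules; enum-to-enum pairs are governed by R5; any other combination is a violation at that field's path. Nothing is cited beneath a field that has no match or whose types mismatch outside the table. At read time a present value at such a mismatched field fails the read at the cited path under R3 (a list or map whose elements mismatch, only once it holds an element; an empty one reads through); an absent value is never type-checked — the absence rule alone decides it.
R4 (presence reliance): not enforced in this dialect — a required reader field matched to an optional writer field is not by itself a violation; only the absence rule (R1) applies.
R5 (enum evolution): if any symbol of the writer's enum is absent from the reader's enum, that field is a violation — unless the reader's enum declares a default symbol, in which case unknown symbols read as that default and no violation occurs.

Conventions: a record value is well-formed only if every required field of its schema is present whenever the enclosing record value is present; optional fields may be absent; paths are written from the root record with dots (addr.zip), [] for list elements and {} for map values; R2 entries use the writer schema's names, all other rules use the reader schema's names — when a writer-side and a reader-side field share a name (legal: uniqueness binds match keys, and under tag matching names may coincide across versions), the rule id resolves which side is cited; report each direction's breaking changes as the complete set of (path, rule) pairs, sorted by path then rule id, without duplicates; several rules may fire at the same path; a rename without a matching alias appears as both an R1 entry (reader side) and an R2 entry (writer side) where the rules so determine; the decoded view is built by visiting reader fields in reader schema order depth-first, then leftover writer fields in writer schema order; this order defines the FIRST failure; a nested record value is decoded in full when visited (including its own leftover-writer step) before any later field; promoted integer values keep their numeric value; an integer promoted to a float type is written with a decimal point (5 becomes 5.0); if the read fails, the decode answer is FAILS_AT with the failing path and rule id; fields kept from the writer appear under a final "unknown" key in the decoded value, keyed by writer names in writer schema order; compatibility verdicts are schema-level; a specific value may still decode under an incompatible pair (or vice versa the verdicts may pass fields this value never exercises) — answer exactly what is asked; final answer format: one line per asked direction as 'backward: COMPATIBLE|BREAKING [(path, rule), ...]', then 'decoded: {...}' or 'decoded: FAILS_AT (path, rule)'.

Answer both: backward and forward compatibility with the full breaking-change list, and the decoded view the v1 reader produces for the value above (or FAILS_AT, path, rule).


backward: COMPATIBLE []; forward: COMPATIBLE []; decoded: {"kind": "GREEN", "scores": [-7, -7], "height": 1.5, "id": 1, "blob": 0xFF, "score": null, "locale": null, "unknown": {"owner": "delta"}}

in Ticket below, arrows point writer -> reader
backward analysis of Ticket with v2 as reader and v1 as writer:
  kind <- kind (Channel -> Channel, writer required)
  scores <- scores (list<int32> -> list<int32>, writer required)
  height <- height (float32 -> float32, writer required)
  id <- id (int64 -> int64, writer required)
  blob <- blob (bytes -> bytes, writer required)
  score <- score (float64 -> float64, writer optional)
  owner <- locale (string -> string, writer optional)
  => backward verdict for Ticket: COMPATIBLE, no violations
forward analysis of Ticket with v1 as reader and v2 as writer:
  kind <- kind (Channel -> Channel, writer required)
  scores <- scores (list<int32> -> list<int32>, writer required)
  height <- height (float32 -> float32, writer required)
  id <- id (int64 -> int64, writer optional)
  blob <- blob (bytes -> bytes, writer required)
  score <- score (float64 -> float64, writer optional)
  no writer field matches reader locale
  writer field owner has no reader counterpart
  => forward verdict for Ticket: COMPATIBLE, no violations
decode (reader v1):
  kind := "GREEN"
  scores := [-7, -7]
  height := 1.5
  id := 1
  blob := 0xFF
  score := null (not supplied -> null)
  locale := null (not supplied -> null)
  writer owner: kept under "unknown"
  => decoded: {"kind": "GREEN", "scores": [-7, -7], "height": 1.5, "id": 1, "blob": 0xFF, "score": null, "locale": null, "unknown": {"owner": "delta"}}


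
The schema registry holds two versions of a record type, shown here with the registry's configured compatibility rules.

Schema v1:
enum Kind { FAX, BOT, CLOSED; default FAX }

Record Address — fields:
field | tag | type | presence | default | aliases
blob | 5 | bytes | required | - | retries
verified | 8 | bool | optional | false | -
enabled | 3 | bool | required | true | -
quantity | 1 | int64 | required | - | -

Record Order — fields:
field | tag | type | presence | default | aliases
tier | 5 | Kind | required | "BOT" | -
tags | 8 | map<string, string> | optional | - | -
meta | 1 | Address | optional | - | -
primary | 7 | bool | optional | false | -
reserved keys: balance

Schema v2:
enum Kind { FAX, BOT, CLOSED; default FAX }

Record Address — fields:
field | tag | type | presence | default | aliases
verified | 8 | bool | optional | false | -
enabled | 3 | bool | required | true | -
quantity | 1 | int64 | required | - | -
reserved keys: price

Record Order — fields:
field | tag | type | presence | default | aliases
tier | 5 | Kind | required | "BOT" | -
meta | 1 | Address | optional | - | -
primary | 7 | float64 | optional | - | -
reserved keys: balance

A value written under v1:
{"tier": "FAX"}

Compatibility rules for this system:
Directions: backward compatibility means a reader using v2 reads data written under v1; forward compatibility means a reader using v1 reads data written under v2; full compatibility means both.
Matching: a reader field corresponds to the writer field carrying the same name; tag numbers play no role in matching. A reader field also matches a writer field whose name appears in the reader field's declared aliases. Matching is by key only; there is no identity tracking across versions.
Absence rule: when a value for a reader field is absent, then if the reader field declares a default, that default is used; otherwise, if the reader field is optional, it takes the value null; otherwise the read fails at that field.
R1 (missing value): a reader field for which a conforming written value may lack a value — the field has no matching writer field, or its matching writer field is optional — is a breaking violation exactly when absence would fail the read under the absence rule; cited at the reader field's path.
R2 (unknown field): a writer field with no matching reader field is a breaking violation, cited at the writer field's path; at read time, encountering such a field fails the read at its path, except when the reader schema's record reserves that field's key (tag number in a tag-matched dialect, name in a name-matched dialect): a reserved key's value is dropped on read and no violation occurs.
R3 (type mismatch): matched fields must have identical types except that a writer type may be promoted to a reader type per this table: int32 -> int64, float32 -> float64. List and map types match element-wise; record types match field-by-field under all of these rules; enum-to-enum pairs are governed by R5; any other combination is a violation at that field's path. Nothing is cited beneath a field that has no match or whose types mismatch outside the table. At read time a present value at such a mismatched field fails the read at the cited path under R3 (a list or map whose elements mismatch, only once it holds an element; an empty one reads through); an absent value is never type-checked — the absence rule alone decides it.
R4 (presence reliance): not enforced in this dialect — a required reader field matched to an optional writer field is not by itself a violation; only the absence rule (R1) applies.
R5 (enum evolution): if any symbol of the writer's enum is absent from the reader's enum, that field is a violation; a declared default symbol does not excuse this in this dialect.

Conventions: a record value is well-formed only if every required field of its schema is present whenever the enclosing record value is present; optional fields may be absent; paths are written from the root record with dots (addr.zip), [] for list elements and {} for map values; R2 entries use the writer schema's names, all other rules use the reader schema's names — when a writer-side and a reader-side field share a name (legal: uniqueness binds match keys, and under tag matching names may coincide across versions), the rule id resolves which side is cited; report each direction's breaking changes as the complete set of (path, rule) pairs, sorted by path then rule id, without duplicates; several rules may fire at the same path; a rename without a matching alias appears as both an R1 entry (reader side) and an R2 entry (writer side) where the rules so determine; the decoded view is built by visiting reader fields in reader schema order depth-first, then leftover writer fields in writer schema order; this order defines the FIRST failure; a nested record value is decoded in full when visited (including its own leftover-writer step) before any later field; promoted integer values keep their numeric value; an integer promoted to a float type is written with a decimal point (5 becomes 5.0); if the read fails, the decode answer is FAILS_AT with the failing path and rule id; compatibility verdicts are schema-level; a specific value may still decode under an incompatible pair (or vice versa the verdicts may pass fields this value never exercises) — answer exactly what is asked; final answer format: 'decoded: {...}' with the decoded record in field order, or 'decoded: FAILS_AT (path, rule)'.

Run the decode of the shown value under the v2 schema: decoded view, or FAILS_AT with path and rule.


decoded: {"tier": "FAX", "meta": null, "primary": null}

arrows below run writer -> reader for Order
decode (reader v2):
  tier := "FAX"
  meta := null (not supplied -> null)
  primary := null (not supplied -> null)
  => decoded: {"tier": "FAX", "meta": null, "primary": null}
the other Order changes do not affect what is asked:
  removed field blob from record Address -> schema-level compatibility only; this Order value's decode is unchanged


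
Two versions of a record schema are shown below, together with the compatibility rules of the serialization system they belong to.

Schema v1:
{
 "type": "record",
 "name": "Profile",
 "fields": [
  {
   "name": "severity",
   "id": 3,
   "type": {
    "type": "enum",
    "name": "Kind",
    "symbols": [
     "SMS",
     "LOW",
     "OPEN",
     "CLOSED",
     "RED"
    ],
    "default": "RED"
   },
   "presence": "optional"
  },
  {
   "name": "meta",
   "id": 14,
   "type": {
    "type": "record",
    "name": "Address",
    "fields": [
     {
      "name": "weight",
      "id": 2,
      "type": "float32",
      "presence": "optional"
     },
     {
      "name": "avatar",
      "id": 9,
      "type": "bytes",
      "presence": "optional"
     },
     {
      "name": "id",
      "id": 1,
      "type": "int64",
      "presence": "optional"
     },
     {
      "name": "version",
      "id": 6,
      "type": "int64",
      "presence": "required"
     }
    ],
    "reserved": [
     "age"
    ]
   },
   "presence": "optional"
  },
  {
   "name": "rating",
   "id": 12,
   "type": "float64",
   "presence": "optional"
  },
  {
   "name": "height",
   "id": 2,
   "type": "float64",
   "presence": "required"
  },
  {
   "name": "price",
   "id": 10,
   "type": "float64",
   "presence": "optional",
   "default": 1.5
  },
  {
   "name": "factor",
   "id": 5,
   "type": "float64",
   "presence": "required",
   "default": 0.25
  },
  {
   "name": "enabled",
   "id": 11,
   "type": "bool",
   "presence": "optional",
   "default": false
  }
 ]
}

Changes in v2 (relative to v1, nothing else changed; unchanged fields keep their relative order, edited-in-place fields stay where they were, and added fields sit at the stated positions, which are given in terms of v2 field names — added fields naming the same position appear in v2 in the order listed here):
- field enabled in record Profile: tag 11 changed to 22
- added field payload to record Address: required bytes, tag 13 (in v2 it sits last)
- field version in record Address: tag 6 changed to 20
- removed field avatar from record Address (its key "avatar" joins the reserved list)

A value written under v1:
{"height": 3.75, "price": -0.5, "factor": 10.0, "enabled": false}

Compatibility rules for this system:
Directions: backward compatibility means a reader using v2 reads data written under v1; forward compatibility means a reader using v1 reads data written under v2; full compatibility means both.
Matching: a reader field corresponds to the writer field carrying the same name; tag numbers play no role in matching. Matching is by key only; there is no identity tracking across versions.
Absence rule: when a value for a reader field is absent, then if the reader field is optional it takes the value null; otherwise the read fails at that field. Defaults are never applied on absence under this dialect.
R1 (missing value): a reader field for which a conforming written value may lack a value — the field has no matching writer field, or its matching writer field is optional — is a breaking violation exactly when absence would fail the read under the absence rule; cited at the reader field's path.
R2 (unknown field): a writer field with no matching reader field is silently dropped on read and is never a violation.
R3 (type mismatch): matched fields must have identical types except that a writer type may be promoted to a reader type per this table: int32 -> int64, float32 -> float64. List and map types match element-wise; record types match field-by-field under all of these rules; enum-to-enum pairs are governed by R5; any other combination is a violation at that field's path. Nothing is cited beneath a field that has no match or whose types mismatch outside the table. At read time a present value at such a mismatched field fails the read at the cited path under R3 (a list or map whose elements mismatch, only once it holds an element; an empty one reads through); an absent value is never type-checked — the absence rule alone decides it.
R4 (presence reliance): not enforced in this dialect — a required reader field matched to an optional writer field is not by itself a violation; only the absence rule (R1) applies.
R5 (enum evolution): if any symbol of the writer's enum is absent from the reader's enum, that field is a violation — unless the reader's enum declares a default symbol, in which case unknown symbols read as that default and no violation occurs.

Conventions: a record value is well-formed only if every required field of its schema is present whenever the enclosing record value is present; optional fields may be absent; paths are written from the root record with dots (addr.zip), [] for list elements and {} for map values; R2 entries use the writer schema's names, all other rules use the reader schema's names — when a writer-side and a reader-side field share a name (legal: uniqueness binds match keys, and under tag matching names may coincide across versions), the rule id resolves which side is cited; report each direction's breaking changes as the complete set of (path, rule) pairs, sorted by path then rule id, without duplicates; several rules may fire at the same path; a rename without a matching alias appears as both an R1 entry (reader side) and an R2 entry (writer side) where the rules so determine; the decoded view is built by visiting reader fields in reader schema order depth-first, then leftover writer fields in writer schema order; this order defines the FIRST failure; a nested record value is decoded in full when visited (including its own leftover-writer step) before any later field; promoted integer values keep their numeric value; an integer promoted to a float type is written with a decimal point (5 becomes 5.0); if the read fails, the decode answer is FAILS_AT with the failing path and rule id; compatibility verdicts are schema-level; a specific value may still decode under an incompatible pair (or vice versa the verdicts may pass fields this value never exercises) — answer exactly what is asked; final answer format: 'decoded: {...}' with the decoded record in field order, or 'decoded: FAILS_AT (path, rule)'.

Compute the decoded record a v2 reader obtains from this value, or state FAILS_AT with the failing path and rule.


decoded: {"severity": null, "meta": null, "rating": null, "height": 3.75, "price": -0.5, "factor": 10.0, "enabled": false}

the writer's type comes first in each Profile pair
migrating the Profile value to v2:
  severity := null (absent, optional -> null)
  meta := null (absent, optional -> null)
  rating := null (absent, optional -> null)
  height := 3.75
  price := -0.5
  factor := 10.0
  enabled := false
  => decoded: {"severity": null, "meta": null, "rating": null, "height": 3.75, "price": -0.5, "factor": 10.0, "enabled": false}
the rest of the Profile diff is inert for this question:
  field enabled in record Profile: tag 11 changed to 22 -> no rule fires on it and the decoded Profile view is identical with or without it
  added field payload to record Address: required bytes, tag 13 (in v2 it sits last) -> schema-level compatibility only; this Profile value's decode is unchanged
  field version in record Address: tag 6 changed to 20 -> no rule fires on it and the decoded Profile view is identical with or without it
  removed field avatar from record Address (its key "avatar" joins the reserved list) -> no rule fires on it and the decoded Profile view is identical with or without it


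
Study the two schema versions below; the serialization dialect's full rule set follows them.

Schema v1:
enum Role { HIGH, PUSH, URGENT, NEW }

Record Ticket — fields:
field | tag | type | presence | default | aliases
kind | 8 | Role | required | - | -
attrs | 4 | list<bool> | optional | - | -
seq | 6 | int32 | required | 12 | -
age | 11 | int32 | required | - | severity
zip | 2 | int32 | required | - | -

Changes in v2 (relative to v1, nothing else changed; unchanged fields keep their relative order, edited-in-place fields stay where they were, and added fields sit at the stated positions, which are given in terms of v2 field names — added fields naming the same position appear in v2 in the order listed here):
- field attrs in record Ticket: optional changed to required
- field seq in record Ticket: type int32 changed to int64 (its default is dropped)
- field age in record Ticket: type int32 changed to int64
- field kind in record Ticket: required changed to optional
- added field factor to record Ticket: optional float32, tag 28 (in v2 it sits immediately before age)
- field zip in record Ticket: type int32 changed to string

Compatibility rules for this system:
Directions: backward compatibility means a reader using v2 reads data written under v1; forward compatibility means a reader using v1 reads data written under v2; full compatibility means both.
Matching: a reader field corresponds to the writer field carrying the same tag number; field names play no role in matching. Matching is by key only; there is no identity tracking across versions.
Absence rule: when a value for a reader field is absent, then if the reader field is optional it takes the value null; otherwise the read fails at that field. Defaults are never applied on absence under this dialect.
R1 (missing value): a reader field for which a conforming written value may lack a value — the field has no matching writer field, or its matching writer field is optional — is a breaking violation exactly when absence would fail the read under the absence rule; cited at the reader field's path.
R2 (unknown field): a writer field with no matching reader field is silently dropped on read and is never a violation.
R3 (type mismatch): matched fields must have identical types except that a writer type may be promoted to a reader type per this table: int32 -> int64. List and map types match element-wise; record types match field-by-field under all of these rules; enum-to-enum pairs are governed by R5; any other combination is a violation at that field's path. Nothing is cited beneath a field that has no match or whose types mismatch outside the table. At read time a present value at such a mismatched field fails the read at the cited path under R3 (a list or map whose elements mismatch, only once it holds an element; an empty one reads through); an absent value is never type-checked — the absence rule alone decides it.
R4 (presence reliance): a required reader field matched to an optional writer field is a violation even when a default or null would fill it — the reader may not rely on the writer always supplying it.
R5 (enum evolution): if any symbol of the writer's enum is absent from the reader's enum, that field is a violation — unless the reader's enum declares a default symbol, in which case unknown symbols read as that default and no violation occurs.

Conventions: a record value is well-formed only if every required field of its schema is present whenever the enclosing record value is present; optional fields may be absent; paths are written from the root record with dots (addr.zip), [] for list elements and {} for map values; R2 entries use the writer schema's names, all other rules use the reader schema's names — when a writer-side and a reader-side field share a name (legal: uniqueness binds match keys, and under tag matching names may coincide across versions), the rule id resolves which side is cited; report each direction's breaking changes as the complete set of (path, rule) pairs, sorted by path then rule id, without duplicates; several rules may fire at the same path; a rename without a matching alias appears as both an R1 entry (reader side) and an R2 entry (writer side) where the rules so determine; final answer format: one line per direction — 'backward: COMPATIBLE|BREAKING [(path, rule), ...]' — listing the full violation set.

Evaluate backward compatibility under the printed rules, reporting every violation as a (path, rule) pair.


backward: BREAKING [(attrs, R1), (attrs, R4), (zip, R3)]

in Ticket below, arrows point writer -> reader
backward for Ticket (reader v2, writer v1):
  writer required, Role -> Role: reader kind maps from writer kind
  writer optional, list<bool> -> list<bool>: reader attrs maps from writer attrs
  writer required, int32 -> int64: reader seq maps from writer seq
  factor: no writer match
  writer required, int32 -> int64: reader age maps from writer age
  writer required, int32 -> string: reader zip maps from writer zip
  violation R1 at attrs
  violation R4 at attrs
  violation R3 at zip
  backward on Ticket therefore BREAKING (3)
the other Ticket changes do not affect what is asked:
  field seq in record Ticket: type int32 changed to int64 (its default is dropped) -> affects forward compatibility only, which is not asked
  field age in record Ticket: type int32 changed to int64 -> affects forward compatibility only, which is not asked
  field kind in record Ticket: required changed to optional -> affects forward compatibility only, which is not asked
  added field factor to record Ticket: optional float32, tag 28 (in v2 it sits immediately before age) -> fires no rule on Ticket, leaving the asked answer as it is


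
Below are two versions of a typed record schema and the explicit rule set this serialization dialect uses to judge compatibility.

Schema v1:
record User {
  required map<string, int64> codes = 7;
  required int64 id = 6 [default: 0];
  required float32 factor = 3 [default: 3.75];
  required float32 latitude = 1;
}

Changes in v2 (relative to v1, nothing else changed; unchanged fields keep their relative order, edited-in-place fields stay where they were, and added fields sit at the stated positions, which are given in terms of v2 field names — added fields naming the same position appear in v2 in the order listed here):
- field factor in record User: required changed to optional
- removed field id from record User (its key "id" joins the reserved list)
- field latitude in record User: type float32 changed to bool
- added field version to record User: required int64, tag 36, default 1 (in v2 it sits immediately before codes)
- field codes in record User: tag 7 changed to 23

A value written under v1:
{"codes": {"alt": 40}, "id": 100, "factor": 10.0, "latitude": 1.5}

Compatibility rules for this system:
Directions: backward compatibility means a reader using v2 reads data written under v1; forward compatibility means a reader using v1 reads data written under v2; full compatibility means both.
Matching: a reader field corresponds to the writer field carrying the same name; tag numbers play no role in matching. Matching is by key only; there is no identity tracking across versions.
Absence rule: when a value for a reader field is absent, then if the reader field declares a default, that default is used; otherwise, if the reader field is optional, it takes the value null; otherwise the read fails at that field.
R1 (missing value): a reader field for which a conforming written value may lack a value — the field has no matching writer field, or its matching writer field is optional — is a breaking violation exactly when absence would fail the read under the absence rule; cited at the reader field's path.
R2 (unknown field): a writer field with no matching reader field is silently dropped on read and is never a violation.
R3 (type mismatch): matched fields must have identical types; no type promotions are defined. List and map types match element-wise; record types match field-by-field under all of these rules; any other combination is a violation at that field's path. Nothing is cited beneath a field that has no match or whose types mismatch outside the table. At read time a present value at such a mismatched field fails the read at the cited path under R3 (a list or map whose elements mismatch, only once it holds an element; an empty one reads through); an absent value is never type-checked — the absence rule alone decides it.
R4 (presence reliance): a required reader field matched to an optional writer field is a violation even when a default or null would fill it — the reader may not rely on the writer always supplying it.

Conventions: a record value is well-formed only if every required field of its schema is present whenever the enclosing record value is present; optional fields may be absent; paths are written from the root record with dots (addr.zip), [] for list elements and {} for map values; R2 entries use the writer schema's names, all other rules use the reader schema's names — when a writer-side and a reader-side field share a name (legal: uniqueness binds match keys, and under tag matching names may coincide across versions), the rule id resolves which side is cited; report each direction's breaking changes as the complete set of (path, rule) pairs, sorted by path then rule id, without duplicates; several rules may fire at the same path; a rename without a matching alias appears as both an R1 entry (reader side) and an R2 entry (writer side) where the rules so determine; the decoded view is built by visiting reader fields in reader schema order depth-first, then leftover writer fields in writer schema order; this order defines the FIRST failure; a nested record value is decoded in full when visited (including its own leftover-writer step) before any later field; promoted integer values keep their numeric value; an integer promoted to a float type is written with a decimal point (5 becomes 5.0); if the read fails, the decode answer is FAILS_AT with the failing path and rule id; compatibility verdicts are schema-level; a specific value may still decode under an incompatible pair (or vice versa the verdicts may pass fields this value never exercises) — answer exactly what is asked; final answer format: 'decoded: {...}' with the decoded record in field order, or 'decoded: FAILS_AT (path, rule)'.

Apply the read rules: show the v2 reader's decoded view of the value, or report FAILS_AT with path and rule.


the writer's type comes first in each User pair
decode walk for User under reader schema v2:
  version := 1 (absent -> default)
  codes := {"alt": 40}
  factor := 10.0
  read fails at latitude under R3
  => FAILS_AT (latitude, R3)
checking off the User differences that do not matter here:
  field factor in record User: required changed to optional -> affects the rule determinations only; this particular User value decodes identically
  removed field id from record User (its key "id" joins the reserved list) -> no rule fires on it and the decoded User view is identical with or without it
  added field version to record User: required int64, tag 36, default 1 (in v2 it sits immediately before codes) -> no rule fires on it and the decoded User view is identical with or without it
  field codes in record User: tag 7 changed to 23 -> no rule fires on it and the decoded User view is identical with or without it

decoded: FAILS_AT (latitude, R3)


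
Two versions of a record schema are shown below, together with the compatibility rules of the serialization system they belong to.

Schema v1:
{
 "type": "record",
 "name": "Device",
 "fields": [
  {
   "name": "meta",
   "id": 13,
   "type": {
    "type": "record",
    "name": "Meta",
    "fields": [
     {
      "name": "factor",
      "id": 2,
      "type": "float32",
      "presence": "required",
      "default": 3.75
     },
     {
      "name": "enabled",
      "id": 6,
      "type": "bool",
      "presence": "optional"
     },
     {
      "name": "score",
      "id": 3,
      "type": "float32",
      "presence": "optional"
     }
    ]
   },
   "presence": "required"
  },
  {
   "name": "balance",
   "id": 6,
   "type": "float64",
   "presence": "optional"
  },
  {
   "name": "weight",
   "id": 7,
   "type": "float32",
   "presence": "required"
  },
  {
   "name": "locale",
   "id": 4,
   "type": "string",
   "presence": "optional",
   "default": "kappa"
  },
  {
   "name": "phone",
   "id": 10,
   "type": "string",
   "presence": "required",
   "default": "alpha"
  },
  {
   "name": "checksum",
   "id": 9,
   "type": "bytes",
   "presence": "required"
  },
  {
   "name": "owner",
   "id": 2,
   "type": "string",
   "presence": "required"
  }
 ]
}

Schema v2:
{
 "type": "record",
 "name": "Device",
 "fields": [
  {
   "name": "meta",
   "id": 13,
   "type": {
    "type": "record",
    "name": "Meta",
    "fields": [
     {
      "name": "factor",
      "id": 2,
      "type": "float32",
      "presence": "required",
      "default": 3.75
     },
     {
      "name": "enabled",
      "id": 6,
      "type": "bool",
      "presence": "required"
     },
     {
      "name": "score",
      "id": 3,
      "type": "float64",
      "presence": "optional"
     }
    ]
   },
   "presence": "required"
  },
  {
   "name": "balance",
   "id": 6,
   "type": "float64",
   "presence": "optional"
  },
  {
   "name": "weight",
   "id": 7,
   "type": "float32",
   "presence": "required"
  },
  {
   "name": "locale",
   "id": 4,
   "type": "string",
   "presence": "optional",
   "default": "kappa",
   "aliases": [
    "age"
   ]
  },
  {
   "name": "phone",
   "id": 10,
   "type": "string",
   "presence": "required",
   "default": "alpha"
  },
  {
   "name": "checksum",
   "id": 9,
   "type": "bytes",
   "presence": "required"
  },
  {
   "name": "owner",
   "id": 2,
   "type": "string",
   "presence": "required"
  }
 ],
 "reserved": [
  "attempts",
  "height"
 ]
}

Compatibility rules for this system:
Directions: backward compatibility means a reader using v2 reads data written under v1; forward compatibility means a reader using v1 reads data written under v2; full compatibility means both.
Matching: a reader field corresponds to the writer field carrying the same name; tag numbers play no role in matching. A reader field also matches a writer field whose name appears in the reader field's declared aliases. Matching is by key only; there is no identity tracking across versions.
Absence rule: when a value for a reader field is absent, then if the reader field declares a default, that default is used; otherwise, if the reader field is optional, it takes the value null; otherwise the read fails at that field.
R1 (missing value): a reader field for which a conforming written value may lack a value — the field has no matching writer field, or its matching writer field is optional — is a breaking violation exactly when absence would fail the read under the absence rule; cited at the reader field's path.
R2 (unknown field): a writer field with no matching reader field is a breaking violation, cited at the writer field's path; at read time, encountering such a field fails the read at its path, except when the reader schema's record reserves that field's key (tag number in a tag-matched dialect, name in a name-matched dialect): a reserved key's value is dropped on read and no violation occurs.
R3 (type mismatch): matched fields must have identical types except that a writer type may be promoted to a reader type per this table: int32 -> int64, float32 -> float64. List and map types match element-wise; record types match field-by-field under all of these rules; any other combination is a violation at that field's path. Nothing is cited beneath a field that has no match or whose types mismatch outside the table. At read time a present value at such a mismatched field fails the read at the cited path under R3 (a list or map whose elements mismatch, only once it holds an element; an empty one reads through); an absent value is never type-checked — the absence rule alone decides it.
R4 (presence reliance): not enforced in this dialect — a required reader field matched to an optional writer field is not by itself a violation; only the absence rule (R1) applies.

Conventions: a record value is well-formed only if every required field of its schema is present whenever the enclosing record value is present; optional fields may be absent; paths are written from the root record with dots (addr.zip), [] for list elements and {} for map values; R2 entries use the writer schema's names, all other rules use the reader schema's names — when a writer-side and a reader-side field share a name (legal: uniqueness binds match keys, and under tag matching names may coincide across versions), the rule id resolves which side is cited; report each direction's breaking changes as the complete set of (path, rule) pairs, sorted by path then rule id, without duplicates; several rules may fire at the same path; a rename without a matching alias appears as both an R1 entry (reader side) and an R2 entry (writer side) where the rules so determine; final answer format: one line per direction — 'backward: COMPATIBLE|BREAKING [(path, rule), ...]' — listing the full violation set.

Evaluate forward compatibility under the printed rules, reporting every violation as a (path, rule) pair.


forward: BREAKING [(meta.score, R3)]

each type pair in Device: writer, then reader
forward on Device — v1 reading data written by v2:
  meta <- meta (Meta -> Meta, writer required)
  balance <- balance (float64 -> float64, writer optional)
  weight <- weight (float32 -> float32, writer required)
  locale <- locale (string -> string, writer optional)
  phone <- phone (string -> string, writer required)
  checksum <- checksum (bytes -> bytes, writer required)
  owner <- owner (string -> string, writer required)
  meta.factor <- meta.factor (float32 -> float32, writer required)
  meta.enabled <- meta.enabled (bool -> bool, writer required)
  meta.score <- meta.score (float64 -> float32, writer optional)
  R3 fires at meta.score
  => 1 violation(s): forward is BREAKING for Device
checking off the Device differences that do not matter here:
  field enabled in record Meta: optional changed to required -> fires only in the backward direction of Device, which is not asked here
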